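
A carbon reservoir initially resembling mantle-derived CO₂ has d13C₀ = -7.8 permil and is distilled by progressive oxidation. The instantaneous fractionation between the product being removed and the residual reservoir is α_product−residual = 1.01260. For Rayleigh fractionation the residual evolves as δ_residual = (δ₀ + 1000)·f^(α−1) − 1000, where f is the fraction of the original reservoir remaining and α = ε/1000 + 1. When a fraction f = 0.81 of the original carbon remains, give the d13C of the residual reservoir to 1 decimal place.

-10.4 permil

Rayleigh residual: δ_res = (δ₀ + 1000)·f^(α−1) − 1000
α − 1 = 0.01260
f^(α−1) = 0.81^(0.01260) = 0.997348
δ_res = (-7.8 + 1000) × 0.997348 − 1000 = 989.569 − 1000 = -10.43 permil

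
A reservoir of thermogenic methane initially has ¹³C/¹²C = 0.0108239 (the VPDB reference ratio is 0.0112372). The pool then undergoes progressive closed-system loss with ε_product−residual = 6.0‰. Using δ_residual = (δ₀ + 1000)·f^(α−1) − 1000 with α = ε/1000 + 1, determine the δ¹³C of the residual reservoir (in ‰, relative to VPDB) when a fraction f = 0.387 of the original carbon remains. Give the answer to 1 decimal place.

δ₀ = (0.0108239/0.0112372 − 1)×1000 = (0.963220 − 1)×1000 = -36.780‰
α − 1 = ε/1000 = 0.0060
f^(α−1) = 0.387^(0.0060) = 0.994320
δ_res = (-36.780 + 1000) × 0.994320 − 1000 = 957.749 − 1000 = -42.25‰

-42.3‰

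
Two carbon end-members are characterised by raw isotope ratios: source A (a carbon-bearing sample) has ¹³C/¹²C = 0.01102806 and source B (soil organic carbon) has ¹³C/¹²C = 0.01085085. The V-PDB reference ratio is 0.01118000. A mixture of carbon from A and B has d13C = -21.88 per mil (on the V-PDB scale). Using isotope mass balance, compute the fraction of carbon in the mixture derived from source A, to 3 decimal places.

0.477

δ_A = (0.01102806/0.01118000 − 1)×1000 = (0.986410 − 1)×1000 = -13.590 per mil
δ_B = (0.01085085/0.01118000 − 1)×1000 = (0.970559 − 1)×1000 = -29.441 per mil
f_A = (δ_mix − δ_B)/(δ_A − δ_B) = (-21.88 − (-29.441))/(-13.590 − (-29.441))
f_A = 7.561 / 15.851 = 0.4770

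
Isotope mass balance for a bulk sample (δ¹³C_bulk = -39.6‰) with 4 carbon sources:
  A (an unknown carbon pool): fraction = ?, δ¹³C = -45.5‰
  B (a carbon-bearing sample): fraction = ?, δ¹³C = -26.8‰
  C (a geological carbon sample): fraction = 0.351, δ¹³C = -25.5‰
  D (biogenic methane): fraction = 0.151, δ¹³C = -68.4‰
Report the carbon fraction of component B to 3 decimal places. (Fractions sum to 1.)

0.125

Let f_B and f_A be the unknown fractions; fractions sum to 1 so f_B + f_A = 0.498.
Mass balance: Σ fᵢ·δᵢ = δ_bulk ⇒ f_B·(-26.8) + f_A·(-45.5) = -39.6 − (-19.279) = -20.321
Substitute f_A = 0.498 − f_B:
f_B·(-26.8 − -45.5) = -20.321 − 0.498×(-45.5) = 2.338
f_B = 2.338 / 18.7 = 0.1250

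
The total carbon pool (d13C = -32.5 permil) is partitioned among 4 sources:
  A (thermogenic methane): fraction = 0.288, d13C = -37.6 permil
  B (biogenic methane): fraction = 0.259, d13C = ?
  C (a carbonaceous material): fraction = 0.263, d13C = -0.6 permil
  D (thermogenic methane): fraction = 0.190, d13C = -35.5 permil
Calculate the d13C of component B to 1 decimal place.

Isotope mass balance: δ_bulk = Σ fᵢ·δᵢ.
-32.5 = 0.288×(-37.6) + 0.259×δ_B + 0.263×(-0.6) + 0.190×(-35.5)
0.259·δ_B = -32.5 − (-17.732) = -14.768
δ_B = -14.768 / 0.259 = -57.02 permil

-57.0 permil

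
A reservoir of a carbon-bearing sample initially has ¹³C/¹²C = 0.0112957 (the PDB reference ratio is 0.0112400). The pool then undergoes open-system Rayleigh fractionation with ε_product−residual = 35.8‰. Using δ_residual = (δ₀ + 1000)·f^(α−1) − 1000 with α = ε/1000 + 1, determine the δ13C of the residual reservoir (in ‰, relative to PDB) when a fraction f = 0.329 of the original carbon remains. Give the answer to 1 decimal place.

-34.3‰

δ₀ = (0.0112957/0.0112400 − 1)×1000 = (1.004956 − 1)×1000 = 4.956‰
α − 1 = ε/1000 = 0.0358
f^(α−1) = 0.329^(0.0358) = 0.960983
δ_res = (4.956 + 1000) × 0.960983 − 1000 = 965.745 − 1000 = -34.26‰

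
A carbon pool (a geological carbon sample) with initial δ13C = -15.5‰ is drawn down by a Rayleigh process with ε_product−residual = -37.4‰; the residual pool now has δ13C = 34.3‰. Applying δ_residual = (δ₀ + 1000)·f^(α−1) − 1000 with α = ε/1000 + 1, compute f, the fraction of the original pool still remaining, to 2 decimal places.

0.27

α − 1 = ε/1000 = -0.0374
(δ_res + 1000)/(δ₀ + 1000) = (34.3 + 1000)/(-15.5 + 1000) = 1034.3/984.5 = 1.050584
f = 1.050584^(1/-0.0374) = exp(ln(1.050584)/-0.0374) = exp(0.04935/-0.0374)
f = exp(-1.3194) = 0.2673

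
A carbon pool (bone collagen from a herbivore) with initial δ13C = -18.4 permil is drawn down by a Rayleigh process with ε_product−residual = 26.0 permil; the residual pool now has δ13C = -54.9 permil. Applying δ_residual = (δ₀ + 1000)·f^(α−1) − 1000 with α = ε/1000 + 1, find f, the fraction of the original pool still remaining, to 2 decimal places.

0.23

α − 1 = ε/1000 = 0.0260
(δ_res + 1000)/(δ₀ + 1000) = (-54.9 + 1000)/(-18.4 + 1000) = 945.1/981.6 = 0.962816
f = 0.962816^(1/0.0260) = exp(ln(0.962816)/0.0260) = exp(-0.03789/0.0260)
f = exp(-1.4574) = 0.2328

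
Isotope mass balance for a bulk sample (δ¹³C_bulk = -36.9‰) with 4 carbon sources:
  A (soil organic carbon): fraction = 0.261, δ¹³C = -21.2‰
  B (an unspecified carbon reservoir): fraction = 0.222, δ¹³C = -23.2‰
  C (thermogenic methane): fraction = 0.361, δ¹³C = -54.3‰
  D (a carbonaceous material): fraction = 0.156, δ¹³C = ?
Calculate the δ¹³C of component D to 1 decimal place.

-42.4‰

Isotope mass balance: δ_bulk = Σ fᵢ·δᵢ.
-36.9 = 0.261×(-21.2) + 0.222×(-23.2) + 0.361×(-54.3) + 0.156×δ_D
0.156·δ_D = -36.9 − (-30.286) = -6.614
δ_D = -6.614 / 0.156 = -42.40‰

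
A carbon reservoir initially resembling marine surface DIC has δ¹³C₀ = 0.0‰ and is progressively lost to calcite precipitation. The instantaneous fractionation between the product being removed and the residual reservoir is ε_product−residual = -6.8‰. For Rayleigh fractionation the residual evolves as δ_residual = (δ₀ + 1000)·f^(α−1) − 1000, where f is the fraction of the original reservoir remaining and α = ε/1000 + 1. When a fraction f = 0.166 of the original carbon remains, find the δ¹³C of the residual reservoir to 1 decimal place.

Rayleigh residual: δ_res = (δ₀ + 1000)·f^(α−1) − 1000
α = ε/1000 + 1 = 0.99320, so α − 1 = -0.00680
f^(α−1) = 0.166^(-0.00680) = 1.012286
δ_res = (-0.0 + 1000) × 1.012286 − 1000 = 1012.286 − 1000 = 12.29‰

12.3‰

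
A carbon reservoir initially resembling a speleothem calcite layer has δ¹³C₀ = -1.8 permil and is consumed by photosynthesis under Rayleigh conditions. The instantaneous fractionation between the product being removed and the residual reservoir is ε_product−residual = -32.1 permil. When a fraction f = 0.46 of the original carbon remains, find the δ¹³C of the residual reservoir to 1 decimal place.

23.4 permil

Rayleigh residual: δ_res = (δ₀ + 1000)·f^(α−1) − 1000
α = ε/1000 + 1 = 0.96790, so α − 1 = -0.03210
f^(α−1) = 0.46^(-0.03210) = 1.025240
δ_res = (-1.8 + 1000) × 1.025240 − 1000 = 1023.394 − 1000 = 23.39 permil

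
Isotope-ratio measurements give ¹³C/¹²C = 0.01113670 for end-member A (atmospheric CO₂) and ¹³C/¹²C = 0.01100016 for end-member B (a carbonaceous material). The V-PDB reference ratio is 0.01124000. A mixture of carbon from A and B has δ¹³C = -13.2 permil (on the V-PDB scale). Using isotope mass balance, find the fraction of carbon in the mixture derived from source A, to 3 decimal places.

0.670

δ_A = (0.01113670/0.01124000 − 1)×1000 = (0.990810 − 1)×1000 = -9.190 permil
δ_B = (0.01100016/0.01124000 − 1)×1000 = (0.978662 − 1)×1000 = -21.338 permil
f_A = (δ_mix − δ_B)/(δ_A − δ_B) = (-13.2 − (-21.338))/(-9.190 − (-21.338))
f_A = 8.138 / 12.148 = 0.6699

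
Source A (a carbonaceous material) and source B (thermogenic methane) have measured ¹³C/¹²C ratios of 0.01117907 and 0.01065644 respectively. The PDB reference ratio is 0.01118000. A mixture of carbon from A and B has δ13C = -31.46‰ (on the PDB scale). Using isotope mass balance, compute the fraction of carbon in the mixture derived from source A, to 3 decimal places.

δ_A = (0.01117907/0.01118000 − 1)×1000 = (0.999917 − 1)×1000 = -0.083‰
δ_B = (0.01065644/0.01118000 − 1)×1000 = (0.953170 − 1)×1000 = -46.830‰
f_A = (δ_mix − δ_B)/(δ_A − δ_B) = (-31.46 − (-46.830))/(-0.083 − (-46.830))
f_A = 15.370 / 46.747 = 0.3288

0.329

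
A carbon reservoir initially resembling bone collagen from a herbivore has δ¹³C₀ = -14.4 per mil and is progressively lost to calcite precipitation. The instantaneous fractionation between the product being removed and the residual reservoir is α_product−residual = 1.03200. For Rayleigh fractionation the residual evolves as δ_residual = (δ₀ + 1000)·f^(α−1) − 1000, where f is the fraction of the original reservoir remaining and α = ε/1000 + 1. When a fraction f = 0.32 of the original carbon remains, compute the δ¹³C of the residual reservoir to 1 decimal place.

-49.7 per mil

Rayleigh residual: δ_res = (δ₀ + 1000)·f^(α−1) − 1000
α − 1 = 0.03200
f^(α−1) = 0.32^(0.03200) = 0.964195
δ_res = (-14.4 + 1000) × 0.964195 − 1000 = 950.310 − 1000 = -49.69 per mil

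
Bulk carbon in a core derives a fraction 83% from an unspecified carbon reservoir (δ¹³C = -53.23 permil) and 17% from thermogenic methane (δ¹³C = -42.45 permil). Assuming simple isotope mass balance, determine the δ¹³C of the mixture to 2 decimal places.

δ_mix = f_A·δ_A + f_B·δ_B
δ_mix = 0.83 × (-53.23) + 0.17 × (-42.45)
δ_mix = -44.181 + -7.217 = -51.397 permil

-51.40 permil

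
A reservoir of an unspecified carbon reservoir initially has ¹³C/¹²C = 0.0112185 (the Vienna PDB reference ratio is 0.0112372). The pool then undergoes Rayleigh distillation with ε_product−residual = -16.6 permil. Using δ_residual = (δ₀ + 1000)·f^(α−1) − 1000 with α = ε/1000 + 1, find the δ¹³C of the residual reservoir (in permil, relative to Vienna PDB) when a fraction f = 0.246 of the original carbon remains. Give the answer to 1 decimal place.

δ₀ = (0.0112185/0.0112372 − 1)×1000 = (0.998336 − 1)×1000 = -1.664 permil
α − 1 = ε/1000 = -0.0166
f^(α−1) = 0.246^(-0.0166) = 1.023553
δ_res = (-1.664 + 1000) × 1.023553 − 1000 = 1021.850 − 1000 = 21.85 permil

21.9 permil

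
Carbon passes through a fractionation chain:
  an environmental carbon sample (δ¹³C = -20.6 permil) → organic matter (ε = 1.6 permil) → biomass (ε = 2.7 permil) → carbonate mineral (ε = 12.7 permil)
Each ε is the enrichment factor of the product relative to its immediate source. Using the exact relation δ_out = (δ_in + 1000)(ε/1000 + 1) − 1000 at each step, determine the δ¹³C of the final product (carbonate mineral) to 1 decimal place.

-3.9 permil

step 1: δ = (-20.60 + 1000)·(1.6/1000 + 1) − 1000 = -19.03 permil
step 2: δ = (-19.03 + 1000)·(2.7/1000 + 1) − 1000 = -16.38 permil
step 3: δ = (-16.38 + 1000)·(12.7/1000 + 1) − 1000 = -3.89 permil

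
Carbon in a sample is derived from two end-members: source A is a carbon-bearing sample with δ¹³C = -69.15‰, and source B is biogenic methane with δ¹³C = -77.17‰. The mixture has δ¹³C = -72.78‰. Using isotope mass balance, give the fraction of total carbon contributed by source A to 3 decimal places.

0.547

δ_mix = f_A·δ_A + (1 − f_A)·δ_B  ⇒  f_A = (δ_mix − δ_B)/(δ_A − δ_B)
f_A = (-72.78 − (-77.17)) / (-69.15 − (-77.17))
f_A = 4.39 / 8.02 = 0.5474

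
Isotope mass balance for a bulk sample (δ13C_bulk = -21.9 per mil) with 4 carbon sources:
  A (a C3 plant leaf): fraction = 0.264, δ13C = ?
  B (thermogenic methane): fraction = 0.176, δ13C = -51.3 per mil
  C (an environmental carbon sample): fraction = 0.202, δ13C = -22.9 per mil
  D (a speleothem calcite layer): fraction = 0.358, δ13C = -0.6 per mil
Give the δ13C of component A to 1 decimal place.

-30.4 per mil

Isotope mass balance: δ_bulk = Σ fᵢ·δᵢ.
-21.9 = 0.264×δ_A + 0.176×(-51.3) + 0.202×(-22.9) + 0.358×(-0.6)
0.264·δ_A = -21.9 − (-13.869) = -8.031
δ_A = -8.031 / 0.264 = -30.42 per mil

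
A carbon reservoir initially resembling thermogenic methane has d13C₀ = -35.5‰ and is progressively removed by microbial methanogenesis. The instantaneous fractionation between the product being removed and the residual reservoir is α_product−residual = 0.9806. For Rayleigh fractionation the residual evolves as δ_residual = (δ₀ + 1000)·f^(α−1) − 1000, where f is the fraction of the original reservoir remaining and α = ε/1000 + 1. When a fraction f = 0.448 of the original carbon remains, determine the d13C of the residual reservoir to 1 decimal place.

-20.4‰

Rayleigh residual: δ_res = (δ₀ + 1000)·f^(α−1) − 1000
α − 1 = -0.01940
f^(α−1) = 0.448^(-0.01940) = 1.015699
δ_res = (-35.5 + 1000) × 1.015699 − 1000 = 979.642 − 1000 = -20.36‰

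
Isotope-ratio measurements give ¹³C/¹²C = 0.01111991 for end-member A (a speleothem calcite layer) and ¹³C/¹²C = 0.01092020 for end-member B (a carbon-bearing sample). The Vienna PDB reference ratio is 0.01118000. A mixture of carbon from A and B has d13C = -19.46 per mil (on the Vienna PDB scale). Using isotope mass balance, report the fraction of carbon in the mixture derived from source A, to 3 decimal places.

0.211

δ_A = (0.01111991/0.01118000 − 1)×1000 = (0.994625 − 1)×1000 = -5.375 per mil
δ_B = (0.01092020/0.01118000 − 1)×1000 = (0.976762 − 1)×1000 = -23.238 per mil
f_A = (δ_mix − δ_B)/(δ_A − δ_B) = (-19.46 − (-23.238))/(-5.375 − (-23.238))
f_A = 3.778 / 17.863 = 0.2115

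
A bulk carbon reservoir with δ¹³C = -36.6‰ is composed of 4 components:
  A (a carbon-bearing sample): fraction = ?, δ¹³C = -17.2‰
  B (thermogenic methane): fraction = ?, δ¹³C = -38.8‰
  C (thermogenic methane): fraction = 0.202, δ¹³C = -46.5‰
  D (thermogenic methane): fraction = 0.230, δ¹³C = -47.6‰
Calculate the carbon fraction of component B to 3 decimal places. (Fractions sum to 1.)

Let f_B and f_A be the unknown fractions; fractions sum to 1 so f_B + f_A = 0.568.
Mass balance: Σ fᵢ·δᵢ = δ_bulk ⇒ f_B·(-38.8) + f_A·(-17.2) = -36.6 − (-20.341) = -16.259
Substitute f_A = 0.568 − f_B:
f_B·(-38.8 − -17.2) = -16.259 − 0.568×(-17.2) = -6.489
f_B = -6.489 / -21.6 = 0.3004

0.300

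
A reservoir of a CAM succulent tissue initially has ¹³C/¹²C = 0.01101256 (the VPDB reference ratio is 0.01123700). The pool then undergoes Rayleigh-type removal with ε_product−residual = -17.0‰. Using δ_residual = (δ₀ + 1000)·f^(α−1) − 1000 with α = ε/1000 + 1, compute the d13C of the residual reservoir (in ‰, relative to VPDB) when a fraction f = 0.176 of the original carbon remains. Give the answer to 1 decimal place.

δ₀ = (0.01101256/0.01123700 − 1)×1000 = (0.980027 − 1)×1000 = -19.973‰
α − 1 = ε/1000 = -0.0170
f^(α−1) = 0.176^(-0.0170) = 1.029974
δ_res = (-19.973 + 1000) × 1.029974 − 1000 = 1009.402 − 1000 = 9.40‰

9.4‰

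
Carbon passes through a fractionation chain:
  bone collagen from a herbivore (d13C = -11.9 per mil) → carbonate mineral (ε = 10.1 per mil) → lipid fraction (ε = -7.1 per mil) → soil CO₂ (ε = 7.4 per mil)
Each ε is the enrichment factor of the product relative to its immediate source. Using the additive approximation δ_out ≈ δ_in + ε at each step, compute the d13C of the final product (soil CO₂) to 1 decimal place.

-1.5 per mil

step 1: δ ≈ -11.9 + (10.1) = -1.8 per mil
step 2: δ ≈ -1.8 + (-7.1) = -8.9 per mil
step 3: δ ≈ -8.9 + (7.4) = -1.5 per mil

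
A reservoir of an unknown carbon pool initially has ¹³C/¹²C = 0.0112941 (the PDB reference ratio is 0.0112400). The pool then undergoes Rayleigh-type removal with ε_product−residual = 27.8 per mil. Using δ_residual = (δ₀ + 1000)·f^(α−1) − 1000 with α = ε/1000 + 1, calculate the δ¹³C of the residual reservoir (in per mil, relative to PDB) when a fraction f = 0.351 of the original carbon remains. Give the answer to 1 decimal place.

δ₀ = (0.0112941/0.0112400 − 1)×1000 = (1.004813 − 1)×1000 = 4.813 per mil
α − 1 = ε/1000 = 0.0278
f^(α−1) = 0.351^(0.0278) = 0.971314
δ_res = (4.813 + 1000) × 0.971314 − 1000 = 975.989 − 1000 = -24.01 per mil

-24.0 per mil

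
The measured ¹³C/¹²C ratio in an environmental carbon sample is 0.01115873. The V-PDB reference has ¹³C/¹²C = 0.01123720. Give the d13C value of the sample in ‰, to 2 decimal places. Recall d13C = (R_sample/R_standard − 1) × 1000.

-6.98‰

d13C = (R_sample / R_standard − 1) × 1000
R_sample / R_standard = 0.01115873 / 0.01123720 = 0.993017
d13C = (0.993017 − 1) × 1000 = -6.983‰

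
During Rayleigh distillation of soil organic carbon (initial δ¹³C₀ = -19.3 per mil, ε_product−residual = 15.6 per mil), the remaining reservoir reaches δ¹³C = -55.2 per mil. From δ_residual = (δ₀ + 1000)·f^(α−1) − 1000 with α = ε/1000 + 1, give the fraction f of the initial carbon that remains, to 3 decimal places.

α − 1 = ε/1000 = 0.0156
(δ_res + 1000)/(δ₀ + 1000) = (-55.2 + 1000)/(-19.3 + 1000) = 944.8/980.7 = 0.963393
f = 0.963393^(1/0.0156) = exp(ln(0.963393)/0.0156) = exp(-0.03729/0.0156)
f = exp(-2.3906) = 0.0916

0.092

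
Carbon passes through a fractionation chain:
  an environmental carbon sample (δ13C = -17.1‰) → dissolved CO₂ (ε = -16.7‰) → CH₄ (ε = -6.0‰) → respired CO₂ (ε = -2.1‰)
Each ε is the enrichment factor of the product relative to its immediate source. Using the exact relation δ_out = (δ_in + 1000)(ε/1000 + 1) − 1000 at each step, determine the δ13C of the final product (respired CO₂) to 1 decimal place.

step 1: δ = (-17.10 + 1000)·(-16.7/1000 + 1) − 1000 = -33.51‰
step 2: δ = (-33.51 + 1000)·(-6.0/1000 + 1) − 1000 = -39.31‰
step 3: δ = (-39.31 + 1000)·(-2.1/1000 + 1) − 1000 = -41.33‰

-41.3‰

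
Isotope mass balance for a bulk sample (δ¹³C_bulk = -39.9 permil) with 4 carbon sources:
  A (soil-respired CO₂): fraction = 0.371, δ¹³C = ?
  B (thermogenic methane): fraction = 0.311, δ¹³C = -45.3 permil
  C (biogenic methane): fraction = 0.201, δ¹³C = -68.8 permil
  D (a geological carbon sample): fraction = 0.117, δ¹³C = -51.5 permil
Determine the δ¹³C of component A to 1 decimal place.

-16.1 permil

Isotope mass balance: δ_bulk = Σ fᵢ·δᵢ.
-39.9 = 0.371×δ_A + 0.311×(-45.3) + 0.201×(-68.8) + 0.117×(-51.5)
0.371·δ_A = -39.9 − (-33.943) = -5.957
δ_A = -5.957 / 0.371 = -16.06 permil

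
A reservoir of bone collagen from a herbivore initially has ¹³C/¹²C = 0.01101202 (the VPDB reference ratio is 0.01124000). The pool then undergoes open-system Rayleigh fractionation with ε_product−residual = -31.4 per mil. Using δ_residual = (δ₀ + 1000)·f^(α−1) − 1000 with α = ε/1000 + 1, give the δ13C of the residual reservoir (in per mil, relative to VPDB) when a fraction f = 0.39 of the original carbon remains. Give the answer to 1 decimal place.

δ₀ = (0.01101202/0.01124000 − 1)×1000 = (0.979717 − 1)×1000 = -20.283 per mil
α − 1 = ε/1000 = -0.0314
f^(α−1) = 0.39^(-0.0314) = 1.030008
δ_res = (-20.283 + 1000) × 1.030008 − 1000 = 1009.116 − 1000 = 9.12 per mil

9.1 per mil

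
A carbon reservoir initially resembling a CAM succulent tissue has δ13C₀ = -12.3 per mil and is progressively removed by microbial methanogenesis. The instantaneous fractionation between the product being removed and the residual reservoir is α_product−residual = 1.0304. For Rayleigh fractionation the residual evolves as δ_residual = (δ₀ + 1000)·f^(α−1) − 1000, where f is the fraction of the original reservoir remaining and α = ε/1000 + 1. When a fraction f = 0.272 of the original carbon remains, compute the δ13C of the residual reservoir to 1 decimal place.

Rayleigh residual: δ_res = (δ₀ + 1000)·f^(α−1) − 1000
α − 1 = 0.03040
f^(α−1) = 0.272^(0.03040) = 0.961194
δ_res = (-12.3 + 1000) × 0.961194 − 1000 = 949.371 − 1000 = -50.63 per mil

-50.6 per mil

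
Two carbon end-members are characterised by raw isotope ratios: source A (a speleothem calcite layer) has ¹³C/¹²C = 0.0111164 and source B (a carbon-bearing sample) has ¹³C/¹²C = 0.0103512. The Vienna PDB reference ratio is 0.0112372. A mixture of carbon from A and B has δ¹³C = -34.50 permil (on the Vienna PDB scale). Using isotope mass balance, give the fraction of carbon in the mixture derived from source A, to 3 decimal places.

δ_A = (0.0111164/0.0112372 − 1)×1000 = (0.989250 − 1)×1000 = -10.750 permil
δ_B = (0.0103512/0.0112372 − 1)×1000 = (0.921155 − 1)×1000 = -78.845 permil
f_A = (δ_mix − δ_B)/(δ_A − δ_B) = (-34.50 − (-78.845))/(-10.750 − (-78.845))
f_A = 44.345 / 68.095 = 0.6512

0.651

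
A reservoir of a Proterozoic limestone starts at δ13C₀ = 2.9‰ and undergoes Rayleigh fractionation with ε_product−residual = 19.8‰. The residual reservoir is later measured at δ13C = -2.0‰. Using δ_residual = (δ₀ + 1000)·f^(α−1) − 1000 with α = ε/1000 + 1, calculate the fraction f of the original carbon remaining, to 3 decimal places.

α − 1 = ε/1000 = 0.0198
(δ_res + 1000)/(δ₀ + 1000) = (-2.0 + 1000)/(2.9 + 1000) = 998.0/1002.9 = 0.995114
f = 0.995114^(1/0.0198) = exp(ln(0.995114)/0.0198) = exp(-0.00490/0.0198)
f = exp(-0.2474) = 0.7809

0.781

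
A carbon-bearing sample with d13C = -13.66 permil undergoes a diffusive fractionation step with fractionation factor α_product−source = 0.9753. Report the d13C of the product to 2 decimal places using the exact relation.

-38.02 permil

δ_product = (δ_source + 1000)·α − 1000
δ_product = (-13.66 + 1000) × 0.9753 − 1000
δ_product = 961.977 − 1000 = -38.023 permil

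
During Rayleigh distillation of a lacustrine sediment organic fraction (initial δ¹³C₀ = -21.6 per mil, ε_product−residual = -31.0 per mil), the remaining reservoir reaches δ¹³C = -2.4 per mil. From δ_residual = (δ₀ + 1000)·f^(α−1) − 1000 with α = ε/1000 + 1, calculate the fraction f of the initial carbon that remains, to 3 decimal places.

α − 1 = ε/1000 = -0.0310
(δ_res + 1000)/(δ₀ + 1000) = (-2.4 + 1000)/(-21.6 + 1000) = 997.6/978.4 = 1.019624
f = 1.019624^(1/-0.0310) = exp(ln(1.019624)/-0.0310) = exp(0.01943/-0.0310)
f = exp(-0.6269) = 0.5342

0.534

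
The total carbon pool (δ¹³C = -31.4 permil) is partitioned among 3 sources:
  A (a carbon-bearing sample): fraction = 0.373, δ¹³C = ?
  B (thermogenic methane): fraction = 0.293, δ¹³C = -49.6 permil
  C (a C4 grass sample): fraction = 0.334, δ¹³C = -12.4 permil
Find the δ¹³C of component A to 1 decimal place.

Isotope mass balance: δ_bulk = Σ fᵢ·δᵢ.
-31.4 = 0.373×δ_A + 0.293×(-49.6) + 0.334×(-12.4)
0.373·δ_A = -31.4 − (-18.674) = -12.726
δ_A = -12.726 / 0.373 = -34.12 permil

-34.1 permil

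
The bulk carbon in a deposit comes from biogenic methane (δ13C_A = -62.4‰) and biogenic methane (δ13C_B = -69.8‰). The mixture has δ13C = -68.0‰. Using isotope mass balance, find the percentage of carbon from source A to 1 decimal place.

24.3%

δ_mix = f_A·δ_A + (1 − f_A)·δ_B  ⇒  f_A = (δ_mix − δ_B)/(δ_A − δ_B)
f_A = (-68.0 − (-69.8)) / (-62.4 − (-69.8))
f_A = 1.8 / 7.4 = 0.2432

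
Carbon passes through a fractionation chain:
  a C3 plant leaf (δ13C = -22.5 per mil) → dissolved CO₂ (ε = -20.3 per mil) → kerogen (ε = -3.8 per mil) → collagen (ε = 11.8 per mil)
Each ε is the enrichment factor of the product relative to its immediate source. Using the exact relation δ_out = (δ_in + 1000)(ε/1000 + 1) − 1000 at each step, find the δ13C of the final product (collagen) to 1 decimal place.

step 1: δ = (-22.50 + 1000)·(-20.3/1000 + 1) − 1000 = -42.34 per mil
step 2: δ = (-42.34 + 1000)·(-3.8/1000 + 1) − 1000 = -45.98 per mil
step 3: δ = (-45.98 + 1000)·(11.8/1000 + 1) − 1000 = -34.72 per mil

-34.7 per mil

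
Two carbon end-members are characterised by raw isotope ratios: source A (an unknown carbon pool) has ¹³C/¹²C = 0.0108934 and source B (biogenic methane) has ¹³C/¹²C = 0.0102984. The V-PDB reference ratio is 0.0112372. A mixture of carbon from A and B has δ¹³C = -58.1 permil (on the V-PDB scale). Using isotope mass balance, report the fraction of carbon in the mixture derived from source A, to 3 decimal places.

δ_A = (0.0108934/0.0112372 − 1)×1000 = (0.969405 − 1)×1000 = -30.595 permil
δ_B = (0.0102984/0.0112372 − 1)×1000 = (0.916456 − 1)×1000 = -83.544 permil
f_A = (δ_mix − δ_B)/(δ_A − δ_B) = (-58.1 − (-83.544))/(-30.595 − (-83.544))
f_A = 25.444 / 52.949 = 0.4805

0.481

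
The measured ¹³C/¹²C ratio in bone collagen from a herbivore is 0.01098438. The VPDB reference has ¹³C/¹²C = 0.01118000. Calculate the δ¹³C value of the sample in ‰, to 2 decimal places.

-17.50‰

δ¹³C = (R_sample / R_standard − 1) × 1000
R_sample / R_standard = 0.01098438 / 0.01118000 = 0.982503
δ¹³C = (0.982503 − 1) × 1000 = -17.497‰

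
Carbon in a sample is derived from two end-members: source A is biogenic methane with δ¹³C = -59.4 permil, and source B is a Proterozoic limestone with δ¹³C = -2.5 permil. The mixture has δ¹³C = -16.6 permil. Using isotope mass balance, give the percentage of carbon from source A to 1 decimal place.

24.8%

δ_mix = f_A·δ_A + (1 − f_A)·δ_B  ⇒  f_A = (δ_mix − δ_B)/(δ_A − δ_B)
f_A = (-16.6 − (-2.5)) / (-59.4 − (-2.5))
f_A = -14.1 / -56.9 = 0.2478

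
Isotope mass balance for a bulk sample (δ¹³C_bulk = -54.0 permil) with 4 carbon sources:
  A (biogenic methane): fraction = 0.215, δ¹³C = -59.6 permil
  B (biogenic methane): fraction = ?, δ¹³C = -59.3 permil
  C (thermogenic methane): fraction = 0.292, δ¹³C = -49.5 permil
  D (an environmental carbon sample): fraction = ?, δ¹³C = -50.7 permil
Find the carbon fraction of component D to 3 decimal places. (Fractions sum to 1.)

Let f_D and f_B be the unknown fractions; fractions sum to 1 so f_D + f_B = 0.493.
Mass balance: Σ fᵢ·δᵢ = δ_bulk ⇒ f_D·(-50.7) + f_B·(-59.3) = -54.0 − (-27.268) = -26.732
Substitute f_B = 0.493 − f_D:
f_D·(-50.7 − -59.3) = -26.732 − 0.493×(-59.3) = 2.503
f_D = 2.503 / 8.6 = 0.2910

0.291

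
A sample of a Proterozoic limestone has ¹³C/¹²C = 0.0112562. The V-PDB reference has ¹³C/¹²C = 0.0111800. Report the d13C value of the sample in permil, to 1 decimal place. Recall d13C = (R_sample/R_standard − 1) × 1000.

6.8 permil

d13C = (R_sample / R_standard − 1) × 1000
R_sample / R_standard = 0.0112562 / 0.0111800 = 1.006816
d13C = (1.006816 − 1) × 1000 = 6.82 permil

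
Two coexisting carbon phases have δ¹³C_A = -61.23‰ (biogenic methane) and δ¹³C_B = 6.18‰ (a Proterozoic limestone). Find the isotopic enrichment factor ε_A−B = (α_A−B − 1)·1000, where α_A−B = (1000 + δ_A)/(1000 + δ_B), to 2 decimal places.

-67.00‰

α_A−B = (1000 + -61.23) / (1000 + 6.18) = 938.77 / 1006.18 = 0.933004
ε_A−B = (0.933004 − 1) × 1000 = -66.996‰
(The approximation ε ≈ δ_A − δ_B would give -67.41‰.)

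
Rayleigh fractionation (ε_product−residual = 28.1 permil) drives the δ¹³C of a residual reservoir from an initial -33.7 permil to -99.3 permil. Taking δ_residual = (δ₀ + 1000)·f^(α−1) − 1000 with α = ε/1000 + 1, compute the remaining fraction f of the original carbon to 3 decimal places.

0.082

α − 1 = ε/1000 = 0.0281
(δ_res + 1000)/(δ₀ + 1000) = (-99.3 + 1000)/(-33.7 + 1000) = 900.7/966.3 = 0.932112
f = 0.932112^(1/0.0281) = exp(ln(0.932112)/0.0281) = exp(-0.07030/0.0281)
f = exp(-2.5019) = 0.0819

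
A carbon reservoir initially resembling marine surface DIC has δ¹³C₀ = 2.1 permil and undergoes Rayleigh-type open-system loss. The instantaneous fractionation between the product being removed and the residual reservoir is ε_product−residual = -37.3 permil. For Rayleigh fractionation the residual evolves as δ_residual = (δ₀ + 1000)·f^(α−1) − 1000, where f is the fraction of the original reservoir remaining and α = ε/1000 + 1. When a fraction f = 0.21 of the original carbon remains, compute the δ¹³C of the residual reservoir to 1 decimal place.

Rayleigh residual: δ_res = (δ₀ + 1000)·f^(α−1) − 1000
α = ε/1000 + 1 = 0.96270, so α − 1 = -0.03730
f^(α−1) = 0.21^(-0.03730) = 1.059940
δ_res = (2.1 + 1000) × 1.059940 − 1000 = 1062.166 − 1000 = 62.17 permil

62.2 permil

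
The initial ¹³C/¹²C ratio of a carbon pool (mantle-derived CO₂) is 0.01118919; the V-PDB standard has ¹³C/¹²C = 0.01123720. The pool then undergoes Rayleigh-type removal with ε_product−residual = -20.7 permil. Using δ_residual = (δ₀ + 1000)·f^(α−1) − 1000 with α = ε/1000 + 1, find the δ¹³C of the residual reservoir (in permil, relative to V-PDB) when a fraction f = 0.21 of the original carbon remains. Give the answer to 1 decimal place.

δ₀ = (0.01118919/0.01123720 − 1)×1000 = (0.995728 − 1)×1000 = -4.272 permil
α − 1 = ε/1000 = -0.0207
f^(α−1) = 0.21^(-0.0207) = 1.032833
δ_res = (-4.272 + 1000) × 1.032833 − 1000 = 1028.420 − 1000 = 28.42 permil

28.4 permil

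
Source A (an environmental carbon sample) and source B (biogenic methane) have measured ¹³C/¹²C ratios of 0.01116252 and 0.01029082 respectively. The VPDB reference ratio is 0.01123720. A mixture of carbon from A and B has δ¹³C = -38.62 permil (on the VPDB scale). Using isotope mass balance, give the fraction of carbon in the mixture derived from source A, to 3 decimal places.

δ_A = (0.01116252/0.01123720 − 1)×1000 = (0.993354 − 1)×1000 = -6.646 permil
δ_B = (0.01029082/0.01123720 − 1)×1000 = (0.915782 − 1)×1000 = -84.218 permil
f_A = (δ_mix − δ_B)/(δ_A − δ_B) = (-38.62 − (-84.218))/(-6.646 − (-84.218))
f_A = 45.598 / 77.573 = 0.5878

0.588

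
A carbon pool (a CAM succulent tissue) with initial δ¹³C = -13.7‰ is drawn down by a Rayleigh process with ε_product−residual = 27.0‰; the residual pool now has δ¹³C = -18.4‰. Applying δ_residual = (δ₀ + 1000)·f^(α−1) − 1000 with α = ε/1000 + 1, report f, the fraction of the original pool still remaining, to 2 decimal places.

0.84

α − 1 = ε/1000 = 0.0270
(δ_res + 1000)/(δ₀ + 1000) = (-18.4 + 1000)/(-13.7 + 1000) = 981.6/986.3 = 0.995235
f = 0.995235^(1/0.0270) = exp(ln(0.995235)/0.0270) = exp(-0.00478/0.0270)
f = exp(-0.1769) = 0.8379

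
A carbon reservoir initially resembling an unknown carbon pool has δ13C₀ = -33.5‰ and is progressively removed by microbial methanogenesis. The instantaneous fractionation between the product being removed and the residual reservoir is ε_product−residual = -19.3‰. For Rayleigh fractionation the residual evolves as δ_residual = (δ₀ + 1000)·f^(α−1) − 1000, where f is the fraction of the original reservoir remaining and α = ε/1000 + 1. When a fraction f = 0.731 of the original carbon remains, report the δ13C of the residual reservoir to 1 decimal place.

-27.6‰

Rayleigh residual: δ_res = (δ₀ + 1000)·f^(α−1) − 1000
α = ε/1000 + 1 = 0.98070, so α − 1 = -0.01930
f^(α−1) = 0.731^(-0.01930) = 1.006066
δ_res = (-33.5 + 1000) × 1.006066 − 1000 = 972.363 − 1000 = -27.64‰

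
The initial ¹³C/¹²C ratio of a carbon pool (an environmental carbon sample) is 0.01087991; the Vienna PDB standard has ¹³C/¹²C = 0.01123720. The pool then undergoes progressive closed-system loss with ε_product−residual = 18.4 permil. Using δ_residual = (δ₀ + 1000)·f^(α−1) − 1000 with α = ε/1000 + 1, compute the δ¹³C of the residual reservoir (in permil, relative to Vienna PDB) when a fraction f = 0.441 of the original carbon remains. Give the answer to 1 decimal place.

δ₀ = (0.01087991/0.01123720 − 1)×1000 = (0.968205 − 1)×1000 = -31.795 permil
α − 1 = ε/1000 = 0.0184
f^(α−1) = 0.441^(0.0184) = 0.985049
δ_res = (-31.795 + 1000) × 0.985049 − 1000 = 953.729 − 1000 = -46.27 permil

-46.3 permil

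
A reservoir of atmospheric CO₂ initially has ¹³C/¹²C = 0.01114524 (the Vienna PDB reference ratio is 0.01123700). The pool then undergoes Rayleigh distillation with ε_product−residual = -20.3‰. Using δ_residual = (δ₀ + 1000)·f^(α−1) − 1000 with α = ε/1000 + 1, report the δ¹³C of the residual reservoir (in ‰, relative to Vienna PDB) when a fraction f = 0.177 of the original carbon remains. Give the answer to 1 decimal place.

δ₀ = (0.01114524/0.01123700 − 1)×1000 = (0.991834 − 1)×1000 = -8.166‰
α − 1 = ε/1000 = -0.0203
f^(α−1) = 0.177^(-0.0203) = 1.035777
δ_res = (-8.166 + 1000) × 1.035777 − 1000 = 1027.319 − 1000 = 27.32‰

27.3‰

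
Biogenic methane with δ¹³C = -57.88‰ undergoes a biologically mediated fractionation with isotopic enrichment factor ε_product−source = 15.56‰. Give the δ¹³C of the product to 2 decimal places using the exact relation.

-43.22‰

Exactly, δ_product = (δ_source + 1000)·(ε/1000 + 1) − 1000.
δ_product = (-57.88 + 1000) × (15.56/1000 + 1) − 1000
δ_product = -43.221‰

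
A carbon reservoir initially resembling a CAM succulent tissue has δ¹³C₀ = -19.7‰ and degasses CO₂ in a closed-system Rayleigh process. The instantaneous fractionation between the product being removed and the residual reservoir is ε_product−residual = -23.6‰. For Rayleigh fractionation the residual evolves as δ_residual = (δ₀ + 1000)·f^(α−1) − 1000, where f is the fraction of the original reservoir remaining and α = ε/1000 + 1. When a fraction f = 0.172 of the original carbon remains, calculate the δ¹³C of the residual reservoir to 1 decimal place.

Rayleigh residual: δ_res = (δ₀ + 1000)·f^(α−1) − 1000
α = ε/1000 + 1 = 0.97640, so α − 1 = -0.02360
f^(α−1) = 0.172^(-0.02360) = 1.042417
δ_res = (-19.7 + 1000) × 1.042417 − 1000 = 1021.881 − 1000 = 21.88‰

21.9‰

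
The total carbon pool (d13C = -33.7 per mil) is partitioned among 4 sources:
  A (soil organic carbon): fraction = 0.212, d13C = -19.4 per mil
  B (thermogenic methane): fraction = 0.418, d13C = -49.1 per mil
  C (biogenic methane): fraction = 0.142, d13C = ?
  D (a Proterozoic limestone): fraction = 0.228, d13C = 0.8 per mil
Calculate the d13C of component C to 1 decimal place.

Isotope mass balance: δ_bulk = Σ fᵢ·δᵢ.
-33.7 = 0.212×(-19.4) + 0.418×(-49.1) + 0.142×δ_C + 0.228×(0.8)
0.142·δ_C = -33.7 − (-24.454) = -9.246
δ_C = -9.246 / 0.142 = -65.11 per mil

-65.1 per mil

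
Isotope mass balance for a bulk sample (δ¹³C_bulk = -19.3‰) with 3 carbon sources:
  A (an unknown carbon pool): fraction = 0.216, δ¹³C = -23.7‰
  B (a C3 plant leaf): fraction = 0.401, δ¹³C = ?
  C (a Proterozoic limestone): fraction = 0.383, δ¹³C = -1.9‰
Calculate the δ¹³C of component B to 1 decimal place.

Isotope mass balance: δ_bulk = Σ fᵢ·δᵢ.
-19.3 = 0.216×(-23.7) + 0.401×δ_B + 0.383×(-1.9)
0.401·δ_B = -19.3 − (-5.847) = -13.453
δ_B = -13.453 / 0.401 = -33.55‰

-33.5‰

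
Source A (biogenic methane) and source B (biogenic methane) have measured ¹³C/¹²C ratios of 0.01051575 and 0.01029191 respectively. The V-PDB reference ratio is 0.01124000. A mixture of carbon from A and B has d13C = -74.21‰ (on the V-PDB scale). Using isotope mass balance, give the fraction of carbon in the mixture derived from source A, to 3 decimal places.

0.509

δ_A = (0.01051575/0.01124000 − 1)×1000 = (0.935565 − 1)×1000 = -64.435‰
δ_B = (0.01029191/0.01124000 − 1)×1000 = (0.915650 − 1)×1000 = -84.350‰
f_A = (δ_mix − δ_B)/(δ_A − δ_B) = (-74.21 − (-84.350))/(-64.435 − (-84.350))
f_A = 10.140 / 19.915 = 0.5092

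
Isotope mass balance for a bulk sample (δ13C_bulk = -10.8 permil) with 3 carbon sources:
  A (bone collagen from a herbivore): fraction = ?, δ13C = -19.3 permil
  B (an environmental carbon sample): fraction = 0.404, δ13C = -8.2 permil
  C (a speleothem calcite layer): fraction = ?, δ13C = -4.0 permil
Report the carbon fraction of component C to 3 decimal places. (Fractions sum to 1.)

0.262

Let f_C and f_A be the unknown fractions; fractions sum to 1 so f_C + f_A = 0.596.
Mass balance: Σ fᵢ·δᵢ = δ_bulk ⇒ f_C·(-4.0) + f_A·(-19.3) = -10.8 − (-3.313) = -7.487
Substitute f_A = 0.596 − f_C:
f_C·(-4.0 − -19.3) = -7.487 − 0.596×(-19.3) = 4.016
f_C = 4.016 / 15.3 = 0.2625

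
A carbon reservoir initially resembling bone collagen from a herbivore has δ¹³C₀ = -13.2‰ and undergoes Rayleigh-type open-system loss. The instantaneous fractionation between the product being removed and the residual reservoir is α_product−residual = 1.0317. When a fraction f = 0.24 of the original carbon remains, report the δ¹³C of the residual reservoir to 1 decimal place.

Rayleigh residual: δ_res = (δ₀ + 1000)·f^(α−1) − 1000
α − 1 = 0.03170
f^(α−1) = 0.24^(0.03170) = 0.955768
δ_res = (-13.2 + 1000) × 0.955768 − 1000 = 943.152 − 1000 = -56.85‰

-56.8‰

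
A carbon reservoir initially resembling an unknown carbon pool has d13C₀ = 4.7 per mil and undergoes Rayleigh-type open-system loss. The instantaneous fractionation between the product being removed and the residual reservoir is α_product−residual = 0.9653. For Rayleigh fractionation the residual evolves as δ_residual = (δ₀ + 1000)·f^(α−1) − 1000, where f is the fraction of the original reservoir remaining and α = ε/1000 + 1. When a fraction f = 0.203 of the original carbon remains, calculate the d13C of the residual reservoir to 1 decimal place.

Rayleigh residual: δ_res = (δ₀ + 1000)·f^(α−1) − 1000
α − 1 = -0.03470
f^(α−1) = 0.203^(-0.03470) = 1.056890
δ_res = (4.7 + 1000) × 1.056890 − 1000 = 1061.858 − 1000 = 61.86 per mil

61.9 per mil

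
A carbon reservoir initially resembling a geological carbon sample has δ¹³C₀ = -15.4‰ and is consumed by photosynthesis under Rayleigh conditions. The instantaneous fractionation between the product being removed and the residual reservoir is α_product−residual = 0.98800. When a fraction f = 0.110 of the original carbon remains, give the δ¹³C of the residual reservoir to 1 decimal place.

11.0‰

Rayleigh residual: δ_res = (δ₀ + 1000)·f^(α−1) − 1000
α − 1 = -0.01200
f^(α−1) = 0.110^(-0.01200) = 1.026841
δ_res = (-15.4 + 1000) × 1.026841 − 1000 = 1011.028 − 1000 = 11.03‰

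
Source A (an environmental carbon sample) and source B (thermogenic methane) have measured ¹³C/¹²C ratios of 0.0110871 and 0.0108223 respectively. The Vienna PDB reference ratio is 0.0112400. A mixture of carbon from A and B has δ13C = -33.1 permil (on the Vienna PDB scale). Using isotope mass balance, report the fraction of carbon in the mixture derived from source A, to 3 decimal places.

0.172

δ_A = (0.0110871/0.0112400 − 1)×1000 = (0.986397 − 1)×1000 = -13.603 permil
δ_B = (0.0108223/0.0112400 − 1)×1000 = (0.962838 − 1)×1000 = -37.162 permil
f_A = (δ_mix − δ_B)/(δ_A − δ_B) = (-33.1 − (-37.162))/(-13.603 − (-37.162))
f_A = 4.062 / 23.559 = 0.1724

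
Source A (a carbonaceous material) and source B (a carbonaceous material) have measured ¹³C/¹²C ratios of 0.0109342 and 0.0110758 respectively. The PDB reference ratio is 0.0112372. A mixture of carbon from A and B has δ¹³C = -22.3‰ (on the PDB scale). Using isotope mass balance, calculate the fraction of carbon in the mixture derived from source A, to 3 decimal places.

0.630

δ_A = (0.0109342/0.0112372 − 1)×1000 = (0.973036 − 1)×1000 = -26.964‰
δ_B = (0.0110758/0.0112372 − 1)×1000 = (0.985637 − 1)×1000 = -14.363‰
f_A = (δ_mix − δ_B)/(δ_A − δ_B) = (-22.3 − (-14.363))/(-26.964 − (-14.363))
f_A = -7.937 / -12.601 = 0.6299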